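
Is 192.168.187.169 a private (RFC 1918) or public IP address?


RFC 1918 private ranges:
  10.0.0.0/8 (10.0.0.0 - 10.255.255.255)
  172.16.0.0/12 (172.16.0.0 - 172.31.255.255)
  192.168.0.0/16 (192.168.0.0 - 192.168.255.255)
Private (in 192.168.0.0/16)


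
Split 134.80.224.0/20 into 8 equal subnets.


New prefix = 20 + 3 = 23
Each subnet has 512 addresses
  134.80.224.0/23
  134.80.226.0/23
  134.80.228.0/23
  134.80.230.0/23
  134.80.232.0/23
  134.80.234.0/23
  134.80.236.0/23
  134.80.238.0/23
Subnets: 134.80.224.0/23, 134.80.226.0/23, 134.80.228.0/23, 134.80.230.0/23, 134.80.232.0/23, 134.80.234.0/23, 134.80.236.0/23, 134.80.238.0/23


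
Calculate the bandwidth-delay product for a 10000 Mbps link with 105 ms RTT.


BDP = bandwidth * RTT
= 10000 Mbps * 105 ms
= 10000 * 1e6 * 105 / 1000 bits
= 1050000000 bits
= 131250000 bytes
= 128173.8281 KB
BDP = 1050000000 bits (131250000 bytes)


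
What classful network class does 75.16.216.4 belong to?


First octet: 75
Binary: 01001011
0xxxxxxx -> Class A (1-126)
Class A, default mask 255.0.0.0 (/8)


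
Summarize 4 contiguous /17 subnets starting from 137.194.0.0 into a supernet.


Original prefix: /17
Number of subnets: 4 = 2^2
New prefix = 17 - 2 = 15
Supernet: 137.194.0.0/15


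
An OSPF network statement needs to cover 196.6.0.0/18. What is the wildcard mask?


Subnet mask: 255.255.192.0
Wildcard = 255.255.255.255 - subnet mask
255 - 255 = 0
255 - 255 = 0
255 - 192 = 63
255 - 0 = 255
Wildcard: 0.0.63.255


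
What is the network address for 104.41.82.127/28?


IP:   01101000.00101001.01010010.01111111
Mask: 11111111.11111111.11111111.11110000
AND operation:
Net:  01101000.00101001.01010010.01110000
Network: 104.41.82.112/28


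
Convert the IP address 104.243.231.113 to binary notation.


104 = 01101000
243 = 11110011
231 = 11100111
113 = 01110001
Binary: 01101000.11110011.11100111.01110001


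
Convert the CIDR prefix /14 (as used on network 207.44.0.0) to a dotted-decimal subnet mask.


/14 means 14 network bits, 18 host bits
Binary: 11111111111111000000000000000000
Mask: 255.252.0.0


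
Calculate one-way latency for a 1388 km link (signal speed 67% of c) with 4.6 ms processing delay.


Speed = 0.67 * 3e5 km/s = 201000 km/s
Propagation delay = 1388 / 201000 = 0.0069 s = 6.9055 ms
Processing delay = 4.6 ms
Total one-way latency = 11.5055 ms


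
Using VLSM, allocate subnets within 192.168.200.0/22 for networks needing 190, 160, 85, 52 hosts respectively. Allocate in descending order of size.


190 hosts -> /24 (254 usable): 192.168.200.0/24
160 hosts -> /24 (254 usable): 192.168.201.0/24
85 hosts -> /25 (126 usable): 192.168.202.0/25
52 hosts -> /26 (62 usable): 192.168.202.128/26
Allocation: 192.168.200.0/24 (190 hosts, 254 usable); 192.168.201.0/24 (160 hosts, 254 usable); 192.168.202.0/25 (85 hosts, 126 usable); 192.168.202.128/26 (52 hosts, 62 usable)


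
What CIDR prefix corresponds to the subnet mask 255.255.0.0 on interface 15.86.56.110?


Binary: 11111111.11111111.00000000.00000000
Count leading 1s
Prefix: /16


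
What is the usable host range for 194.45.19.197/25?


Network: 194.45.19.128
Broadcast: 194.45.19.255
First usable = network + 1
Last usable = broadcast - 1
Range: 194.45.19.129 to 194.45.19.254


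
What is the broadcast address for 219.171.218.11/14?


Network: 219.168.0.0/14
Host bits = 18
Set all host bits to 1:
Broadcast: 219.171.255.255


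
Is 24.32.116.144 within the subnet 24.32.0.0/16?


Subnet network: 24.32.0.0
Test IP AND mask: 24.32.0.0
Yes, 24.32.116.144 is in 24.32.0.0/16


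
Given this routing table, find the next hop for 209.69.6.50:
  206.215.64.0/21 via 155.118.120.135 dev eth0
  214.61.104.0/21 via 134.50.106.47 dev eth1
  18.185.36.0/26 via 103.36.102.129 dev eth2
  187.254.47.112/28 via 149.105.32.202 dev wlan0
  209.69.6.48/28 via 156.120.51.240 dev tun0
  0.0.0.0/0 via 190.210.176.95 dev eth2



Longest prefix match for 209.69.6.50:
  /21 206.215.64.0: no
  /21 214.61.104.0: no
  /26 18.185.36.0: no
  /28 187.254.47.112: no
  /28 209.69.6.48: MATCH
  /0 0.0.0.0: MATCH
Selected: next-hop 156.120.51.240 via tun0 (matched /28)


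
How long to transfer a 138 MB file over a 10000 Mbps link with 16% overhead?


Effective throughput = 10000 * (1 - 16/100) = 8400 Mbps
File size in Mb = 138 * 8 = 1104 Mb
Time = 1104 / 8400
Time = 0.1314 seconds


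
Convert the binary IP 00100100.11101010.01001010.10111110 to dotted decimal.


00100100 = 36
11101010 = 234
01001010 = 74
10111110 = 190
IP: 36.234.74.190


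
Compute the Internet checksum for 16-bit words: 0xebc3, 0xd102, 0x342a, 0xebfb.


Sum all words (with carry folding):
+ 0xebc3 = 0xebc3
+ 0xd102 = 0xbcc6
+ 0x342a = 0xf0f0
+ 0xebfb = 0xdcec
One's complement: ~0xdcec
Checksum = 0x2313


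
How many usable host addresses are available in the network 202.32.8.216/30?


Host bits = 32 - 30 = 2
Total addresses = 2^2 = 4
Usable = total - 2 (network and broadcast)
Usable hosts: 2


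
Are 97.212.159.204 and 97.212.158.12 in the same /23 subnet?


Mask: 255.255.254.0
97.212.159.204 AND mask = 97.212.158.0
97.212.158.12 AND mask = 97.212.158.0
Yes, same subnet (97.212.158.0)


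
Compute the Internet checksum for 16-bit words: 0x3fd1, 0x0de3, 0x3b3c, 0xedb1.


Sum all words (with carry folding):
+ 0x3fd1 = 0x3fd1
+ 0x0de3 = 0x4db4
+ 0x3b3c = 0x88f0
+ 0xedb1 = 0x76a2
One's complement: ~0x76a2
Checksum = 0x895d


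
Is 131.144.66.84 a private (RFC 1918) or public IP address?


RFC 1918 private ranges:
  10.0.0.0/8 (10.0.0.0 - 10.255.255.255)
  172.16.0.0/12 (172.16.0.0 - 172.31.255.255)
  192.168.0.0/16 (192.168.0.0 - 192.168.255.255)
Public (not in any RFC 1918 range)


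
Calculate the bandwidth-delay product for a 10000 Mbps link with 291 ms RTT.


BDP = bandwidth * RTT
= 10000 Mbps * 291 ms
= 10000 * 1e6 * 291 / 1000 bits
= 2910000000 bits
= 363750000 bytes
= 355224.6094 KB
BDP = 2910000000 bits (363750000 bytes)


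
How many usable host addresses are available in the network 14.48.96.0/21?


Host bits = 32 - 21 = 11
Total addresses = 2^11 = 2048
Usable = total - 2 (network and broadcast)
Usable hosts: 2046


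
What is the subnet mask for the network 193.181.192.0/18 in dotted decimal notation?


/18 means 18 network bits, 14 host bits
Binary: 11111111111111111100000000000000
Mask: 255.255.192.0


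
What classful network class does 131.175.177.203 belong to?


First octet: 131
Binary: 10000011
10xxxxxx -> Class B (128-191)
Class B, default mask 255.255.0.0 (/16)


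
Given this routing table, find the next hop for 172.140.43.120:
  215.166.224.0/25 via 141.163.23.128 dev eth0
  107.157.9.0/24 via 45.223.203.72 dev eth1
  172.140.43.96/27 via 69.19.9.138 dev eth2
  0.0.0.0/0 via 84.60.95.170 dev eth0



Longest prefix match for 172.140.43.120:
  /25 215.166.224.0: no
  /24 107.157.9.0: no
  /27 172.140.43.96: MATCH
  /0 0.0.0.0: MATCH
Selected: next-hop 69.19.9.138 via eth2 (matched /27)


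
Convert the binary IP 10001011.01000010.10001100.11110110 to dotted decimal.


10001011 = 139
01000010 = 66
10001100 = 140
11110110 = 246
IP: 139.66.140.246


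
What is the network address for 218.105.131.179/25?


IP:   11011010.01101001.10000011.10110011
Mask: 11111111.11111111.11111111.10000000
AND operation:
Net:  11011010.01101001.10000011.10000000
Network: 218.105.131.128/25


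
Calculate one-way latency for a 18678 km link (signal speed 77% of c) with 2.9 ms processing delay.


Speed = 0.77 * 3e5 km/s = 231000 km/s
Propagation delay = 18678 / 231000 = 0.0809 s = 80.8571 ms
Processing delay = 2.9 ms
Total one-way latency = 83.7571 ms


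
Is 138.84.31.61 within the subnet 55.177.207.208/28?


Subnet network: 55.177.207.208
Test IP AND mask: 138.84.31.48
No, 138.84.31.61 is not in 55.177.207.208/28


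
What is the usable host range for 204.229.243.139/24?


Network: 204.229.243.0
Broadcast: 204.229.243.255
First usable = network + 1
Last usable = broadcast - 1
Range: 204.229.243.1 to 204.229.243.254


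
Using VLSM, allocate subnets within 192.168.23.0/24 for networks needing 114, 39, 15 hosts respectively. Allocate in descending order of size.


114 hosts -> /25 (126 usable): 192.168.23.0/25
39 hosts -> /26 (62 usable): 192.168.23.128/26
15 hosts -> /27 (30 usable): 192.168.23.192/27
Allocation: 192.168.23.0/25 (114 hosts, 126 usable); 192.168.23.128/26 (39 hosts, 62 usable); 192.168.23.192/27 (15 hosts, 30 usable)


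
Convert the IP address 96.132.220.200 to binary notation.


96 = 01100000
132 = 10000100
220 = 11011100
200 = 11001000
Binary: 01100000.10000100.11011100.11001000


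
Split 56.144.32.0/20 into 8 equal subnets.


New prefix = 20 + 3 = 23
Each subnet has 512 addresses
  56.144.32.0/23
  56.144.34.0/23
  56.144.36.0/23
  56.144.38.0/23
  56.144.40.0/23
  56.144.42.0/23
  56.144.44.0/23
  56.144.46.0/23
Subnets: 56.144.32.0/23, 56.144.34.0/23, 56.144.36.0/23, 56.144.38.0/23, 56.144.40.0/23, 56.144.42.0/23, 56.144.44.0/23, 56.144.46.0/23


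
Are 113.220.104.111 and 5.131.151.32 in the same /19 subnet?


Mask: 255.255.224.0
113.220.104.111 AND mask = 113.220.96.0
5.131.151.32 AND mask = 5.131.128.0
No, different subnets (113.220.96.0 vs 5.131.128.0)


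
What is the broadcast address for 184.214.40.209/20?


Network: 184.214.32.0/20
Host bits = 12
Set all host bits to 1:
Broadcast: 184.214.47.255


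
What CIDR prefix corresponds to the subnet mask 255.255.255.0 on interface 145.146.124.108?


Binary: 11111111.11111111.11111111.00000000
Count leading 1s
Prefix: /24


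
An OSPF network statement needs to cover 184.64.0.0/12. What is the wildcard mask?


Subnet mask: 255.240.0.0
Wildcard = 255.255.255.255 - subnet mask
255 - 255 = 0
255 - 240 = 15
255 - 0 = 255
255 - 0 = 255
Wildcard: 0.15.255.255


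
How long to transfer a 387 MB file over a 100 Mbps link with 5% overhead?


Effective throughput = 100 * (1 - 5/100) = 95 Mbps
File size in Mb = 387 * 8 = 3096 Mb
Time = 3096 / 95
Time = 32.5895 seconds


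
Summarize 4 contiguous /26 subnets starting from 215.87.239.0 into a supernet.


Original prefix: /26
Number of subnets: 4 = 2^2
New prefix = 26 - 2 = 24
Supernet: 215.87.239.0/24


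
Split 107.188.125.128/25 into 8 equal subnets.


New prefix = 25 + 3 = 28
Each subnet has 16 addresses
  107.188.125.128/28
  107.188.125.144/28
  107.188.125.160/28
  107.188.125.176/28
  107.188.125.192/28
  107.188.125.208/28
  107.188.125.224/28
  107.188.125.240/28
Subnets: 107.188.125.128/28, 107.188.125.144/28, 107.188.125.160/28, 107.188.125.176/28, 107.188.125.192/28, 107.188.125.208/28, 107.188.125.224/28, 107.188.125.240/28


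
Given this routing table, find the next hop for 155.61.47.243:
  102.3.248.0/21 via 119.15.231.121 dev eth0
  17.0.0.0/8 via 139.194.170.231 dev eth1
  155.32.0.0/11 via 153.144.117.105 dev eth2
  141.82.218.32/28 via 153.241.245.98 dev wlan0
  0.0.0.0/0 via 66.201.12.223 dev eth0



Longest prefix match for 155.61.47.243:
  /21 102.3.248.0: no
  /8 17.0.0.0: no
  /11 155.32.0.0: MATCH
  /28 141.82.218.32: no
  /0 0.0.0.0: MATCH
Selected: next-hop 153.144.117.105 via eth2 (matched /11)


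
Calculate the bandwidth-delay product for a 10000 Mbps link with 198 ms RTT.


BDP = bandwidth * RTT
= 10000 Mbps * 198 ms
= 10000 * 1e6 * 198 / 1000 bits
= 1980000000 bits
= 247500000 bytes
= 241699.2188 KB
BDP = 1980000000 bits (247500000 bytes)


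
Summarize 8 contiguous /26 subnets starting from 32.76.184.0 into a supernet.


Original prefix: /26
Number of subnets: 8 = 2^3
New prefix = 26 - 3 = 23
Supernet: 32.76.184.0/23


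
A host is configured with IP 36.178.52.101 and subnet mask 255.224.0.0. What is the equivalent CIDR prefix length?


Binary: 11111111.11100000.00000000.00000000
Count leading 1s
Prefix: /11


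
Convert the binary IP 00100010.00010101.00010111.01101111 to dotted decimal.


00100010 = 34
00010101 = 21
00010111 = 23
01101111 = 111
IP: 34.21.23.111


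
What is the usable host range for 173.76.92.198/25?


Network: 173.76.92.128
Broadcast: 173.76.92.255
First usable = network + 1
Last usable = broadcast - 1
Range: 173.76.92.129 to 173.76.92.254


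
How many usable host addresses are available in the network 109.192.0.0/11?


Host bits = 32 - 11 = 21
Total addresses = 2^21 = 2097152
Usable = total - 2 (network and broadcast)
Usable hosts: 2097150


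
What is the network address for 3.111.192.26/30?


IP:   00000011.01101111.11000000.00011010
Mask: 11111111.11111111.11111111.11111100
AND operation:
Net:  00000011.01101111.11000000.00011000
Network: 3.111.192.24/30


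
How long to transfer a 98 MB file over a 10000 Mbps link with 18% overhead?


Effective throughput = 10000 * (1 - 18/100) = 8200 Mbps
File size in Mb = 98 * 8 = 784 Mb
Time = 784 / 8200
Time = 0.0956 seconds


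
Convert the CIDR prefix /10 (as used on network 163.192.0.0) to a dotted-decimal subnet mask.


/10 means 10 network bits, 22 host bits
Binary: 11111111110000000000000000000000
Mask: 255.192.0.0


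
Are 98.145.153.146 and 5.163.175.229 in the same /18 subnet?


Mask: 255.255.192.0
98.145.153.146 AND mask = 98.145.128.0
5.163.175.229 AND mask = 5.163.128.0
No, different subnets (98.145.128.0 vs 5.163.128.0)


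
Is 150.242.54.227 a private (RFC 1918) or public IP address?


RFC 1918 private ranges:
  10.0.0.0/8 (10.0.0.0 - 10.255.255.255)
  172.16.0.0/12 (172.16.0.0 - 172.31.255.255)
  192.168.0.0/16 (192.168.0.0 - 192.168.255.255)
Public (not in any RFC 1918 range)


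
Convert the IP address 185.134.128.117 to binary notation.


185 = 10111001
134 = 10000110
128 = 10000000
117 = 01110101
Binary: 10111001.10000110.10000000.01110101


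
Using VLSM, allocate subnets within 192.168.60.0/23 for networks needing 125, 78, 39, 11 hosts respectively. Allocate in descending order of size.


125 hosts -> /25 (126 usable): 192.168.60.0/25
78 hosts -> /25 (126 usable): 192.168.60.128/25
39 hosts -> /26 (62 usable): 192.168.61.0/26
11 hosts -> /28 (14 usable): 192.168.61.64/28
Allocation: 192.168.60.0/25 (125 hosts, 126 usable); 192.168.60.128/25 (78 hosts, 126 usable); 192.168.61.0/26 (39 hosts, 62 usable); 192.168.61.64/28 (11 hosts, 14 usable)


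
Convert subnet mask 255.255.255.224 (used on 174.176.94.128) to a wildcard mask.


Subnet mask: 255.255.255.224
Wildcard = 255.255.255.255 - subnet mask
255 - 255 = 0
255 - 255 = 0
255 - 255 = 0
255 - 224 = 31
Wildcard: 0.0.0.31


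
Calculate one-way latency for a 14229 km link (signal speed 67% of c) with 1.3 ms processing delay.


Speed = 0.67 * 3e5 km/s = 201000 km/s
Propagation delay = 14229 / 201000 = 0.0708 s = 70.791 ms
Processing delay = 1.3 ms
Total one-way latency = 72.091 ms


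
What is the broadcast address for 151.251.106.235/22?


Network: 151.251.104.0/22
Host bits = 10
Set all host bits to 1:
Broadcast: 151.251.107.255


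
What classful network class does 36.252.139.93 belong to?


First octet: 36
Binary: 00100100
0xxxxxxx -> Class A (1-126)
Class A, default mask 255.0.0.0 (/8)


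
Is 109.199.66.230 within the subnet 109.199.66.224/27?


Subnet network: 109.199.66.224
Test IP AND mask: 109.199.66.224
Yes, 109.199.66.230 is in 109.199.66.224/27


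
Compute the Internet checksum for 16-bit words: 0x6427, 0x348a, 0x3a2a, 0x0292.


Sum all words (with carry folding):
+ 0x6427 = 0x6427
+ 0x348a = 0x98b1
+ 0x3a2a = 0xd2db
+ 0x0292 = 0xd56d
One's complement: ~0xd56d
Checksum = 0x2a92


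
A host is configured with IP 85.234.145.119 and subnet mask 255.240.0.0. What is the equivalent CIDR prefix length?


Binary: 11111111.11110000.00000000.00000000
Count leading 1s
Prefix: /12


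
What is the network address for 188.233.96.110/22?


IP:   10111100.11101001.01100000.01101110
Mask: 11111111.11111111.11111100.00000000
AND operation:
Net:  10111100.11101001.01100000.00000000
Network: 188.233.96.0/22


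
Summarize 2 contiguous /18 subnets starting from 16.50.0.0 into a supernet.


Original prefix: /18
Number of subnets: 2 = 2^1
New prefix = 18 - 1 = 17
Supernet: 16.50.0.0/17


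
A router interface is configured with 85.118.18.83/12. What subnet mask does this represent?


/12 means 12 network bits, 20 host bits
Binary: 11111111111100000000000000000000
Mask: 255.240.0.0


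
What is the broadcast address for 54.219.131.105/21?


Network: 54.219.128.0/21
Host bits = 11
Set all host bits to 1:
Broadcast: 54.219.135.255


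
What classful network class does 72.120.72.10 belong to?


First octet: 72
Binary: 01001000
0xxxxxxx -> Class A (1-126)
Class A, default mask 255.0.0.0 (/8)


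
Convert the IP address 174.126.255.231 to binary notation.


174 = 10101110
126 = 01111110
255 = 11111111
231 = 11100111
Binary: 10101110.01111110.11111111.11100111


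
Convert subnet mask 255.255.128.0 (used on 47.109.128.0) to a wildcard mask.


Subnet mask: 255.255.128.0
Wildcard = 255.255.255.255 - subnet mask
255 - 255 = 0
255 - 255 = 0
255 - 128 = 127
255 - 0 = 255
Wildcard: 0.0.127.255


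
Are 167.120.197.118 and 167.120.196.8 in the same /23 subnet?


Mask: 255.255.254.0
167.120.197.118 AND mask = 167.120.196.0
167.120.196.8 AND mask = 167.120.196.0
Yes, same subnet (167.120.196.0)


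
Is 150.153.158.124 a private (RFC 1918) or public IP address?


RFC 1918 private ranges:
  10.0.0.0/8 (10.0.0.0 - 10.255.255.255)
  172.16.0.0/12 (172.16.0.0 - 172.31.255.255)
  192.168.0.0/16 (192.168.0.0 - 192.168.255.255)
Public (not in any RFC 1918 range)


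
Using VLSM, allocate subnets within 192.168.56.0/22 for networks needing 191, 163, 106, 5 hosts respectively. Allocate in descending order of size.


191 hosts -> /24 (254 usable): 192.168.56.0/24
163 hosts -> /24 (254 usable): 192.168.57.0/24
106 hosts -> /25 (126 usable): 192.168.58.0/25
5 hosts -> /29 (6 usable): 192.168.58.128/29
Allocation: 192.168.56.0/24 (191 hosts, 254 usable); 192.168.57.0/24 (163 hosts, 254 usable); 192.168.58.0/25 (106 hosts, 126 usable); 192.168.58.128/29 (5 hosts, 6 usable)


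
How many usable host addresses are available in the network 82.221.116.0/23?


Host bits = 32 - 23 = 9
Total addresses = 2^9 = 512
Usable = total - 2 (network and broadcast)
Usable hosts: 510


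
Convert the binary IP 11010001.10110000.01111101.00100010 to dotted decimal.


11010001 = 209
10110000 = 176
01111101 = 125
00100010 = 34
IP: 209.176.125.34


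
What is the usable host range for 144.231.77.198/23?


Network: 144.231.76.0
Broadcast: 144.231.77.255
First usable = network + 1
Last usable = broadcast - 1
Range: 144.231.76.1 to 144.231.77.254


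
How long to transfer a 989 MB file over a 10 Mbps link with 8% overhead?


Effective throughput = 10 * (1 - 8/100) = 9.2 Mbps
File size in Mb = 989 * 8 = 7912 Mb
Time = 7912 / 9.2
Time = 860.0 seconds


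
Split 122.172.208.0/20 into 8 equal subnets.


New prefix = 20 + 3 = 23
Each subnet has 512 addresses
  122.172.208.0/23
  122.172.210.0/23
  122.172.212.0/23
  122.172.214.0/23
  122.172.216.0/23
  122.172.218.0/23
  122.172.220.0/23
  122.172.222.0/23
Subnets: 122.172.208.0/23, 122.172.210.0/23, 122.172.212.0/23, 122.172.214.0/23, 122.172.216.0/23, 122.172.218.0/23, 122.172.220.0/23, 122.172.222.0/23


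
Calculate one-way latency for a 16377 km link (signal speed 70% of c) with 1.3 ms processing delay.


Speed = 0.7 * 3e5 km/s = 210000 km/s
Propagation delay = 16377 / 210000 = 0.078 s = 77.9857 ms
Processing delay = 1.3 ms
Total one-way latency = 79.2857 ms


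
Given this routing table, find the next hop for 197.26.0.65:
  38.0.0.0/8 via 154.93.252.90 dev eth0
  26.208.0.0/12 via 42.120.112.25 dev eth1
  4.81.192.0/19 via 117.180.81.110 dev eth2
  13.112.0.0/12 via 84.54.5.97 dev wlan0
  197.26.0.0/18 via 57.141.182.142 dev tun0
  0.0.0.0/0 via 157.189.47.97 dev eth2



Longest prefix match for 197.26.0.65:
  /8 38.0.0.0: no
  /12 26.208.0.0: no
  /19 4.81.192.0: no
  /12 13.112.0.0: no
  /18 197.26.0.0: MATCH
  /0 0.0.0.0: MATCH
Selected: next-hop 57.141.182.142 via tun0 (matched /18)


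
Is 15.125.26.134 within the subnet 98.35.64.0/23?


Subnet network: 98.35.64.0
Test IP AND mask: 15.125.26.0
No, 15.125.26.134 is not in 98.35.64.0/23


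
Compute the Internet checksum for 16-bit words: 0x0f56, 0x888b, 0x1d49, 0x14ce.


Sum all words (with carry folding):
+ 0x0f56 = 0x0f56
+ 0x888b = 0x97e1
+ 0x1d49 = 0xb52a
+ 0x14ce = 0xc9f8
One's complement: ~0xc9f8
Checksum = 0x3607


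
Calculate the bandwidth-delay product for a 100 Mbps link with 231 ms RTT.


BDP = bandwidth * RTT
= 100 Mbps * 231 ms
= 100 * 1e6 * 231 / 1000 bits
= 23100000 bits
= 2887500 bytes
= 2819.8242 KB
BDP = 23100000 bits (2887500 bytes)


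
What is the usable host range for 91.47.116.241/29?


Network: 91.47.116.240
Broadcast: 91.47.116.247
First usable = network + 1
Last usable = broadcast - 1
Range: 91.47.116.241 to 91.47.116.246


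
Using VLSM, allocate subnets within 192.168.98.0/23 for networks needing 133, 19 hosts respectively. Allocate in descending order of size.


133 hosts -> /24 (254 usable): 192.168.98.0/24
19 hosts -> /27 (30 usable): 192.168.99.0/27
Allocation: 192.168.98.0/24 (133 hosts, 254 usable); 192.168.99.0/27 (19 hosts, 30 usable)


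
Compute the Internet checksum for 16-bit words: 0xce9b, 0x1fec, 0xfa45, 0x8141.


Sum all words (with carry folding):
+ 0xce9b = 0xce9b
+ 0x1fec = 0xee87
+ 0xfa45 = 0xe8cd
+ 0x8141 = 0x6a0f
One's complement: ~0x6a0f
Checksum = 0x95f0


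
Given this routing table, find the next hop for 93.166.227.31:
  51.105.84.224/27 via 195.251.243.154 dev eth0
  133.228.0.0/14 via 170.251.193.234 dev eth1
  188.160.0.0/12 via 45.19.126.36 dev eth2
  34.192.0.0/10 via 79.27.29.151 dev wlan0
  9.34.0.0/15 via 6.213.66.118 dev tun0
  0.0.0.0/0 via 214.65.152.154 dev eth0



Longest prefix match for 93.166.227.31:
  /27 51.105.84.224: no
  /14 133.228.0.0: no
  /12 188.160.0.0: no
  /10 34.192.0.0: no
  /15 9.34.0.0: no
  /0 0.0.0.0: MATCH
Selected: next-hop 214.65.152.154 via eth0 (matched /0)


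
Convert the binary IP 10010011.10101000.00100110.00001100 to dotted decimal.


10010011 = 147
10101000 = 168
00100110 = 38
00001100 = 12
IP: 147.168.38.12


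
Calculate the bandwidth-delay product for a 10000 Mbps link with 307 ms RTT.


BDP = bandwidth * RTT
= 10000 Mbps * 307 ms
= 10000 * 1e6 * 307 / 1000 bits
= 3070000000 bits
= 383750000 bytes
= 374755.8594 KB
BDP = 3070000000 bits (383750000 bytes)


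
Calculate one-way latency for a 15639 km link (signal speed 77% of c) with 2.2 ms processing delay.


Speed = 0.77 * 3e5 km/s = 231000 km/s
Propagation delay = 15639 / 231000 = 0.0677 s = 67.7013 ms
Processing delay = 2.2 ms
Total one-way latency = 69.9013 ms


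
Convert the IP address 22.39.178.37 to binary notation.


22 = 00010110
39 = 00100111
178 = 10110010
37 = 00100101
Binary: 00010110.00100111.10110010.00100101


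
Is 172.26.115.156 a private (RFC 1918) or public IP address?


RFC 1918 private ranges:
  10.0.0.0/8 (10.0.0.0 - 10.255.255.255)
  172.16.0.0/12 (172.16.0.0 - 172.31.255.255)
  192.168.0.0/16 (192.168.0.0 - 192.168.255.255)
Private (in 172.16.0.0/12)


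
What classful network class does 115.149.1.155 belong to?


First octet: 115
Binary: 01110011
0xxxxxxx -> Class A (1-126)
Class A, default mask 255.0.0.0 (/8)


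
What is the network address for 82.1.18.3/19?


IP:   01010010.00000001.00010010.00000011
Mask: 11111111.11111111.11100000.00000000
AND operation:
Net:  01010010.00000001.00000000.00000000
Network: 82.1.0.0/19


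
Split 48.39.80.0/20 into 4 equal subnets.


New prefix = 20 + 2 = 22
Each subnet has 1024 addresses
  48.39.80.0/22
  48.39.84.0/22
  48.39.88.0/22
  48.39.92.0/22
Subnets: 48.39.80.0/22, 48.39.84.0/22, 48.39.88.0/22, 48.39.92.0/22


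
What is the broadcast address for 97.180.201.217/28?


Network: 97.180.201.208/28
Host bits = 4
Set all host bits to 1:
Broadcast: 97.180.201.223


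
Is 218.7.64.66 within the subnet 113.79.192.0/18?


Subnet network: 113.79.192.0
Test IP AND mask: 218.7.64.0
No, 218.7.64.66 is not in 113.79.192.0/18


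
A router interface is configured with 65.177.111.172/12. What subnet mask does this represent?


/12 means 12 network bits, 20 host bits
Binary: 11111111111100000000000000000000
Mask: 255.240.0.0


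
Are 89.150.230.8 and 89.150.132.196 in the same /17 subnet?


Mask: 255.255.128.0
89.150.230.8 AND mask = 89.150.128.0
89.150.132.196 AND mask = 89.150.128.0
Yes, same subnet (89.150.128.0)


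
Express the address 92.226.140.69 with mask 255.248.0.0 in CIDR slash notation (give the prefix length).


Binary: 11111111.11111000.00000000.00000000
Count leading 1s
Prefix: /13


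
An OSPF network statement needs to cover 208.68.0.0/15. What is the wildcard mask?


Subnet mask: 255.254.0.0
Wildcard = 255.255.255.255 - subnet mask
255 - 255 = 0
255 - 254 = 1
255 - 0 = 255
255 - 0 = 255
Wildcard: 0.1.255.255


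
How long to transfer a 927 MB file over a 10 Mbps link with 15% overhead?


Effective throughput = 10 * (1 - 15/100) = 8.5 Mbps
File size in Mb = 927 * 8 = 7416 Mb
Time = 7416 / 8.5
Time = 872.4706 seconds


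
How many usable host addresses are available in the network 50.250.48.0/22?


Host bits = 32 - 22 = 10
Total addresses = 2^10 = 1024
Usable = total - 2 (network and broadcast)
Usable hosts: 1022


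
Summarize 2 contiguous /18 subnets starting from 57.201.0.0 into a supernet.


Original prefix: /18
Number of subnets: 2 = 2^1
New prefix = 18 - 1 = 17
Supernet: 57.201.0.0/17


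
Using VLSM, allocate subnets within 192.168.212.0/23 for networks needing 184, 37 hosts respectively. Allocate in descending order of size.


184 hosts -> /24 (254 usable): 192.168.212.0/24
37 hosts -> /26 (62 usable): 192.168.213.0/26
Allocation: 192.168.212.0/24 (184 hosts, 254 usable); 192.168.213.0/26 (37 hosts, 62 usable)


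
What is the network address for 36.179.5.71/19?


IP:   00100100.10110011.00000101.01000111
Mask: 11111111.11111111.11100000.00000000
AND operation:
Net:  00100100.10110011.00000000.00000000
Network: 36.179.0.0/19


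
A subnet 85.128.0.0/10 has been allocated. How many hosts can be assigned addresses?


Host bits = 32 - 10 = 22
Total addresses = 2^22 = 4194304
Usable = total - 2 (network and broadcast)
Usable hosts: 4194302


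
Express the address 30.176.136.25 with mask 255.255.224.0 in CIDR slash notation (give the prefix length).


Binary: 11111111.11111111.11100000.00000000
Count leading 1s
Prefix: /19


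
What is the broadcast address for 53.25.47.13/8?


Network: 53.0.0.0/8
Host bits = 24
Set all host bits to 1:
Broadcast: 53.255.255.255


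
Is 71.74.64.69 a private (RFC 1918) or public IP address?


RFC 1918 private ranges:
  10.0.0.0/8 (10.0.0.0 - 10.255.255.255)
  172.16.0.0/12 (172.16.0.0 - 172.31.255.255)
  192.168.0.0/16 (192.168.0.0 - 192.168.255.255)
Public (not in any RFC 1918 range)


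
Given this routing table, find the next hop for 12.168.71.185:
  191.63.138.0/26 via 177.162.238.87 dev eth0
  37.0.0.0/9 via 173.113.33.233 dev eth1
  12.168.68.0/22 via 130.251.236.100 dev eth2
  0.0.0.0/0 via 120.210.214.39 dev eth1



Longest prefix match for 12.168.71.185:
  /26 191.63.138.0: no
  /9 37.0.0.0: no
  /22 12.168.68.0: MATCH
  /0 0.0.0.0: MATCH
Selected: next-hop 130.251.236.100 via eth2 (matched /22)


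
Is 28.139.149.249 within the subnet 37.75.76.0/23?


Subnet network: 37.75.76.0
Test IP AND mask: 28.139.148.0
No, 28.139.149.249 is not in 37.75.76.0/23


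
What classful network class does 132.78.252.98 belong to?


First octet: 132
Binary: 10000100
10xxxxxx -> Class B (128-191)
Class B, default mask 255.255.0.0 (/16)


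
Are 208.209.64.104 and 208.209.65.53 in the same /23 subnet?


Mask: 255.255.254.0
208.209.64.104 AND mask = 208.209.64.0
208.209.65.53 AND mask = 208.209.64.0
Yes, same subnet (208.209.64.0)


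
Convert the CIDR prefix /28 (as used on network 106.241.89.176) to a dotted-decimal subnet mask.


/28 means 28 network bits, 4 host bits
Binary: 11111111111111111111111111110000
Mask: 255.255.255.240


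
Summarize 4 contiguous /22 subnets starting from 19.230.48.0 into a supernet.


Original prefix: /22
Number of subnets: 4 = 2^2
New prefix = 22 - 2 = 20
Supernet: 19.230.48.0/20


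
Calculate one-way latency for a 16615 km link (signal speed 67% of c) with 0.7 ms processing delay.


Speed = 0.67 * 3e5 km/s = 201000 km/s
Propagation delay = 16615 / 201000 = 0.0827 s = 82.6617 ms
Processing delay = 0.7 ms
Total one-way latency = 83.3617 ms


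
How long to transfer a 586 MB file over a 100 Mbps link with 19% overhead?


Effective throughput = 100 * (1 - 19/100) = 81 Mbps
File size in Mb = 586 * 8 = 4688 Mb
Time = 4688 / 81
Time = 57.8765 seconds


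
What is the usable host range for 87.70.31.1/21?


Network: 87.70.24.0
Broadcast: 87.70.31.255
First usable = network + 1
Last usable = broadcast - 1
Range: 87.70.24.1 to 87.70.31.254


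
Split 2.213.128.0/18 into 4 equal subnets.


New prefix = 18 + 2 = 20
Each subnet has 4096 addresses
  2.213.128.0/20
  2.213.144.0/20
  2.213.160.0/20
  2.213.176.0/20
Subnets: 2.213.128.0/20, 2.213.144.0/20, 2.213.160.0/20, 2.213.176.0/20


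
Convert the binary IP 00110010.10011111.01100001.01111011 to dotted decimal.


00110010 = 50
10011111 = 159
01100001 = 97
01111011 = 123
IP: 50.159.97.123


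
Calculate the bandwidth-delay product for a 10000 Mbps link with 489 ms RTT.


BDP = bandwidth * RTT
= 10000 Mbps * 489 ms
= 10000 * 1e6 * 489 / 1000 bits
= 4890000000 bits
= 611250000 bytes
= 596923.8281 KB
BDP = 4890000000 bits (611250000 bytes)


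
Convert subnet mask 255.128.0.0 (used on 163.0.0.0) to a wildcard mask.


Subnet mask: 255.128.0.0
Wildcard = 255.255.255.255 - subnet mask
255 - 255 = 0
255 - 128 = 127
255 - 0 = 255
255 - 0 = 255
Wildcard: 0.127.255.255


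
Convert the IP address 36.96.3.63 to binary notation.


36 = 00100100
96 = 01100000
3 = 00000011
63 = 00111111
Binary: 00100100.01100000.00000011.00111111


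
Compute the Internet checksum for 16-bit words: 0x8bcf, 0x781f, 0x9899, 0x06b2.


Sum all words (with carry folding):
+ 0x8bcf = 0x8bcf
+ 0x781f = 0x03ef
+ 0x9899 = 0x9c88
+ 0x06b2 = 0xa33a
One's complement: ~0xa33a
Checksum = 0x5cc5


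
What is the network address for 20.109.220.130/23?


IP:   00010100.01101101.11011100.10000010
Mask: 11111111.11111111.11111110.00000000
AND operation:
Net:  00010100.01101101.11011100.00000000
Network: 20.109.220.0/23


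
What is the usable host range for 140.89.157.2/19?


Network: 140.89.128.0
Broadcast: 140.89.159.255
First usable = network + 1
Last usable = broadcast - 1
Range: 140.89.128.1 to 140.89.159.254


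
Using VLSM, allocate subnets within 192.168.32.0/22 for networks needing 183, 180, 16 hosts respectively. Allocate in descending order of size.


183 hosts -> /24 (254 usable): 192.168.32.0/24
180 hosts -> /24 (254 usable): 192.168.33.0/24
16 hosts -> /27 (30 usable): 192.168.34.0/27
Allocation: 192.168.32.0/24 (183 hosts, 254 usable); 192.168.33.0/24 (180 hosts, 254 usable); 192.168.34.0/27 (16 hosts, 30 usable)


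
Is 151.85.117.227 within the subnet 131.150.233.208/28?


Subnet network: 131.150.233.208
Test IP AND mask: 151.85.117.224
No, 151.85.117.227 is not in 131.150.233.208/28


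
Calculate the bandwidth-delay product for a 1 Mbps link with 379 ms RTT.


BDP = bandwidth * RTT
= 1 Mbps * 379 ms
= 1 * 1e6 * 379 / 1000 bits
= 379000 bits
= 47375 bytes
= 46.2646 KB
BDP = 379000 bits (47375 bytes)


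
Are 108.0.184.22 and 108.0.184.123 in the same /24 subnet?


Mask: 255.255.255.0
108.0.184.22 AND mask = 108.0.184.0
108.0.184.123 AND mask = 108.0.184.0
Yes, same subnet (108.0.184.0)


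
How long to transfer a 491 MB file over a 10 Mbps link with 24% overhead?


Effective throughput = 10 * (1 - 24/100) = 7.6 Mbps
File size in Mb = 491 * 8 = 3928 Mb
Time = 3928 / 7.6
Time = 516.8421 seconds


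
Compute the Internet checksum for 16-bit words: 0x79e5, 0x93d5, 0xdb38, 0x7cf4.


Sum all words (with carry folding):
+ 0x79e5 = 0x79e5
+ 0x93d5 = 0x0dbb
+ 0xdb38 = 0xe8f3
+ 0x7cf4 = 0x65e8
One's complement: ~0x65e8
Checksum = 0x9a17


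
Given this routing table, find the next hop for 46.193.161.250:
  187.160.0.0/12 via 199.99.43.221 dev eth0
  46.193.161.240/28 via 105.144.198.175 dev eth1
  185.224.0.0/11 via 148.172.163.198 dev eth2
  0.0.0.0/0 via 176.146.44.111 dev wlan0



Longest prefix match for 46.193.161.250:
  /12 187.160.0.0: no
  /28 46.193.161.240: MATCH
  /11 185.224.0.0: no
  /0 0.0.0.0: MATCH
Selected: next-hop 105.144.198.175 via eth1 (matched /28)


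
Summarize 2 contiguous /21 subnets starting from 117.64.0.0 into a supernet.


Original prefix: /21
Number of subnets: 2 = 2^1
New prefix = 21 - 1 = 20
Supernet: 117.64.0.0/20


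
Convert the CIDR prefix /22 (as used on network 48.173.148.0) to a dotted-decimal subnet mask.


/22 means 22 network bits, 10 host bits
Binary: 11111111111111111111110000000000
Mask: 255.255.252.0


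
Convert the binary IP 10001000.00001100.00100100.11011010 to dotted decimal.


10001000 = 136
00001100 = 12
00100100 = 36
11011010 = 218
IP: 136.12.36.218


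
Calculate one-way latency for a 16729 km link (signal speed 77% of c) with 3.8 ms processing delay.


Speed = 0.77 * 3e5 km/s = 231000 km/s
Propagation delay = 16729 / 231000 = 0.0724 s = 72.4199 ms
Processing delay = 3.8 ms
Total one-way latency = 76.2199 ms


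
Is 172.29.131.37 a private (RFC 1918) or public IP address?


RFC 1918 private ranges:
  10.0.0.0/8 (10.0.0.0 - 10.255.255.255)
  172.16.0.0/12 (172.16.0.0 - 172.31.255.255)
  192.168.0.0/16 (192.168.0.0 - 192.168.255.255)
Private (in 172.16.0.0/12)


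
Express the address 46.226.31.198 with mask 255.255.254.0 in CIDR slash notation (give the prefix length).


Binary: 11111111.11111111.11111110.00000000
Count leading 1s
Prefix: /23


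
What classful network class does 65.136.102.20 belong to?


First octet: 65
Binary: 01000001
0xxxxxxx -> Class A (1-126)
Class A, default mask 255.0.0.0 (/8)


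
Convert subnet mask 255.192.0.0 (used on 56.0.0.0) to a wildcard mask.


Subnet mask: 255.192.0.0
Wildcard = 255.255.255.255 - subnet mask
255 - 255 = 0
255 - 192 = 63
255 - 0 = 255
255 - 0 = 255
Wildcard: 0.63.255.255


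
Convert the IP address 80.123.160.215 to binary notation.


80 = 01010000
123 = 01111011
160 = 10100000
215 = 11010111
Binary: 01010000.01111011.10100000.11010111


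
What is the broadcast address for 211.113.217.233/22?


Network: 211.113.216.0/22
Host bits = 10
Set all host bits to 1:
Broadcast: 211.113.219.255


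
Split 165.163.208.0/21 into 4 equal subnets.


New prefix = 21 + 2 = 23
Each subnet has 512 addresses
  165.163.208.0/23
  165.163.210.0/23
  165.163.212.0/23
  165.163.214.0/23
Subnets: 165.163.208.0/23, 165.163.210.0/23, 165.163.212.0/23, 165.163.214.0/23


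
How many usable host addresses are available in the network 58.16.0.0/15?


Host bits = 32 - 15 = 17
Total addresses = 2^17 = 131072
Usable = total - 2 (network and broadcast)
Usable hosts: 131070


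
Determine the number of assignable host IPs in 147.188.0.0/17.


Host bits = 32 - 17 = 15
Total addresses = 2^15 = 32768
Usable = total - 2 (network and broadcast)
Usable hosts: 32766


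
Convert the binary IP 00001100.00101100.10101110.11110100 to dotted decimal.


00001100 = 12
00101100 = 44
10101110 = 174
11110100 = 244
IP: 12.44.174.244


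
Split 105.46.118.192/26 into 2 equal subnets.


New prefix = 26 + 1 = 27
Each subnet has 32 addresses
  105.46.118.192/27
  105.46.118.224/27
Subnets: 105.46.118.192/27, 105.46.118.224/27


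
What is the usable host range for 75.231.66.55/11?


Network: 75.224.0.0
Broadcast: 75.255.255.255
First usable = network + 1
Last usable = broadcast - 1
Range: 75.224.0.1 to 75.255.255.254


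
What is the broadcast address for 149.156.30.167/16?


Network: 149.156.0.0/16
Host bits = 16
Set all host bits to 1:
Broadcast: 149.156.255.255


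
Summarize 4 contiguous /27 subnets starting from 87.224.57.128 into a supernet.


Original prefix: /27
Number of subnets: 4 = 2^2
New prefix = 27 - 2 = 25
Supernet: 87.224.57.128/25


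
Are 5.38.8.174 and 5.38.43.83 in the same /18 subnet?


Mask: 255.255.192.0
5.38.8.174 AND mask = 5.38.0.0
5.38.43.83 AND mask = 5.38.0.0
Yes, same subnet (5.38.0.0)


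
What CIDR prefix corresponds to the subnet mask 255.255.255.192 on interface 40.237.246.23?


Binary: 11111111.11111111.11111111.11000000
Count leading 1s
Prefix: /26


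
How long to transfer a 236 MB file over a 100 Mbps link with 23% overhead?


Effective throughput = 100 * (1 - 23/100) = 77 Mbps
File size in Mb = 236 * 8 = 1888 Mb
Time = 1888 / 77
Time = 24.5195 seconds


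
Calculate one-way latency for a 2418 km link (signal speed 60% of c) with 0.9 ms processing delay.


Speed = 0.6 * 3e5 km/s = 180000 km/s
Propagation delay = 2418 / 180000 = 0.0134 s = 13.4333 ms
Processing delay = 0.9 ms
Total one-way latency = 14.3333 ms


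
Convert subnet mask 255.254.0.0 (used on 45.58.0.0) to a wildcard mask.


Subnet mask: 255.254.0.0
Wildcard = 255.255.255.255 - subnet mask
255 - 255 = 0
255 - 254 = 1
255 - 0 = 255
255 - 0 = 255
Wildcard: 0.1.255.255


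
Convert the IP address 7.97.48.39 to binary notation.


7 = 00000111
97 = 01100001
48 = 00110000
39 = 00100111
Binary: 00000111.01100001.00110000.00100111


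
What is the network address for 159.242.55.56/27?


IP:   10011111.11110010.00110111.00111000
Mask: 11111111.11111111.11111111.11100000
AND operation:
Net:  10011111.11110010.00110111.00100000
Network: 159.242.55.32/27


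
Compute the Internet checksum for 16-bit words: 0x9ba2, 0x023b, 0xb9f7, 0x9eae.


Sum all words (with carry folding):
+ 0x9ba2 = 0x9ba2
+ 0x023b = 0x9ddd
+ 0xb9f7 = 0x57d5
+ 0x9eae = 0xf683
One's complement: ~0xf683
Checksum = 0x097c


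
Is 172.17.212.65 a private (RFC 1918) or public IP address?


RFC 1918 private ranges:
  10.0.0.0/8 (10.0.0.0 - 10.255.255.255)
  172.16.0.0/12 (172.16.0.0 - 172.31.255.255)
  192.168.0.0/16 (192.168.0.0 - 192.168.255.255)
Private (in 172.16.0.0/12)


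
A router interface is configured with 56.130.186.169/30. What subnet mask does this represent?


/30 means 30 network bits, 2 host bits
Binary: 11111111111111111111111111111100
Mask: 255.255.255.252


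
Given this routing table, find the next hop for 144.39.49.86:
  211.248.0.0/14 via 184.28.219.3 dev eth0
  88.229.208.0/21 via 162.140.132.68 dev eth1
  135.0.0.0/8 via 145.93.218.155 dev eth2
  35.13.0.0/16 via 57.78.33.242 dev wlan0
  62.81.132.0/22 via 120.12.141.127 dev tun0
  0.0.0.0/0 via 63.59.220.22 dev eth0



Longest prefix match for 144.39.49.86:
  /14 211.248.0.0: no
  /21 88.229.208.0: no
  /8 135.0.0.0: no
  /16 35.13.0.0: no
  /22 62.81.132.0: no
  /0 0.0.0.0: MATCH
Selected: next-hop 63.59.220.22 via eth0 (matched /0)


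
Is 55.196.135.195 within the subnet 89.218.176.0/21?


Subnet network: 89.218.176.0
Test IP AND mask: 55.196.128.0
No, 55.196.135.195 is not in 89.218.176.0/21


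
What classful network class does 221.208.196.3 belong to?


First octet: 221
Binary: 11011101
110xxxxx -> Class C (192-223)
Class C, default mask 255.255.255.0 (/24)


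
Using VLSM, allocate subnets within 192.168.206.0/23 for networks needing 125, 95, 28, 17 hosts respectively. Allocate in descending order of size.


125 hosts -> /25 (126 usable): 192.168.206.0/25
95 hosts -> /25 (126 usable): 192.168.206.128/25
28 hosts -> /27 (30 usable): 192.168.207.0/27
17 hosts -> /27 (30 usable): 192.168.207.32/27
Allocation: 192.168.206.0/25 (125 hosts, 126 usable); 192.168.206.128/25 (95 hosts, 126 usable); 192.168.207.0/27 (28 hosts, 30 usable); 192.168.207.32/27 (17 hosts, 30 usable)
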